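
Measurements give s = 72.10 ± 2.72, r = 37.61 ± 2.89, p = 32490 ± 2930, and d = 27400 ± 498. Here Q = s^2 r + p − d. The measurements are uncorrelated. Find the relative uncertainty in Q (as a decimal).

0.106

Let w = s^2·r = 195500. δw/w = √((2·δs/s)² + (1·δr/r)²) = √(0.00569 + 0.00590) = 0.108, so δw = 21100.
Q = w + p − d: δQ = √(δw² + δp² + δd²) = √(4.43e+08 + 8.58e+06 + 2.48e+05) = 21300
Q = 200600, so δQ/Q = 21300/200600 = 0.106.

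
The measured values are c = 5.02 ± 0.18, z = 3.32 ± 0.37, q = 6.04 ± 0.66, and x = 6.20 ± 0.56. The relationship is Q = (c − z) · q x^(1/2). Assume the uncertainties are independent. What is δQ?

Let u = c − z = 1.70. δu = √(δc² + δz²) = √(0.0324 + 0.137) = 0.411, so δu/u = 0.242.
Q is then a monomial in u, q, x:
δQ/Q = √((δu/u)² + (1·δq/q)² + (½·δx/x)²) = √(0.0586 + 0.0119 + 0.00204) = 0.269
Q = 25.6, so δQ = 0.269 × 25.6 = 6.89.

6.89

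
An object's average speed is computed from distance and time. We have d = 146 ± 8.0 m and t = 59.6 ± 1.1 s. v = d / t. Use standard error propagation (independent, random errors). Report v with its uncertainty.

2.45 ± 0.142 m/s

v is a product of powers, so relative uncertainties combine in quadrature:
  (1·δd/d)² = (1×0.0548)² = 0.00300;  (-1·δt/t)² = (-1×0.0185)² = 0.000341
δv/v = √(0.00334) = 0.0578
v = 2.45 m/s, so δv = 0.0578 × 2.45 = 0.142 m/s.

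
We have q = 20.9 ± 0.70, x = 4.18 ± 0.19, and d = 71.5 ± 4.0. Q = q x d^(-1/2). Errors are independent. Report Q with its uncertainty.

Products/powers → add relative errors in quadrature, weighted by exponent:
  (1·δq/q)² = (1×0.0335)² = 0.00112;  (1·δx/x)² = (1×0.0455)² = 0.00207;  (−½·δd/d)² = (-0.5×0.0559)² = 0.000782
δQ/Q = √(0.00397) = 0.0630
Q = 10.3, so δQ = 0.0630 × 10.3 = 0.651.

10.3 ± 0.651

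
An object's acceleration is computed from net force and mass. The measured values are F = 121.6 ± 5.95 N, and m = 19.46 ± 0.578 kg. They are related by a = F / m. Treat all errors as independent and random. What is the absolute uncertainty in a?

Each factor contributes (exponent × relative error)² to (δa/a)²:
  (1·δF/F)² = (1×0.0489)² = 0.00239;  (-1·δm/m)² = (-1×0.0297)² = 0.000882
δa/a = √(0.00328) = 0.0572
a = 6.249 m/s^2, so δa = 0.0572 × 6.249 = 0.358 m/s^2.

0.358 m/s^2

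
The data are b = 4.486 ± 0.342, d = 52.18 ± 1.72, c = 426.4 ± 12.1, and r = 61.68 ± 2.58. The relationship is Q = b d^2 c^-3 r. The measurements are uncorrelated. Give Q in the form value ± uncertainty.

Each factor contributes (exponent × relative error)² to (δQ/Q)²:
  (1·δb/b)² = (1×0.0762)² = 0.00581;  (2·δd/d)² = (2×0.0330)² = 0.00435;  (-3·δc/c)² = (-3×0.0284)² = 0.00725;  (1·δr/r)² = (1×0.0418)² = 0.00175
δQ/Q = √(0.0192) = 0.138
Q = 0.009718, so δQ = 0.138 × 0.009718 = 0.00134.

0.009718 ± 0.00134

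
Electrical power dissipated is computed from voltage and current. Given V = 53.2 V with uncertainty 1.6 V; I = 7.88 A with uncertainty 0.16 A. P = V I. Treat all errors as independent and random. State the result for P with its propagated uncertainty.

419 ± 15.2 W

Since P is a product/quotient, work with relative uncertainties:
  (1·δV/V)² = (1×0.0301)² = 0.000905;  (1·δI/I)² = (1×0.0203)² = 0.000412
δP/P = √(0.00132) = 0.0363
P = 419 W, so δP = 0.0363 × 419 = 15.2 W.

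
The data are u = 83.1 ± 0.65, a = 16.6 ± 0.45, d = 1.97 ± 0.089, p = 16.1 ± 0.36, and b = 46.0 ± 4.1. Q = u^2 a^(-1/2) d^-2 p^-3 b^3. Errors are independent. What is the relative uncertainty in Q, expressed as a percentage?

Products/powers → add relative errors in quadrature, weighted by exponent:
  (2·δu/u)² = (2×0.00782)² = 0.000245;  (−½·δa/a)² = (-0.5×0.0271)² = 0.000184;  (-2·δd/d)² = (-2×0.0452)² = 0.00816;  (-3·δp/p)² = (-3×0.0224)² = 0.00450;  (3·δb/b)² = (3×0.0891)² = 0.0715
δQ/Q = √(0.0846) = 0.291

29.1%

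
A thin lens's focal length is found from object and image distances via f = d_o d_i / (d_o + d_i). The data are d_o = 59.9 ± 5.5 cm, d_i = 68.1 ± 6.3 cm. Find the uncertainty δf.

2.08 cm

∂f/∂d_o = (d_i/(d_o+d_i))² = 0.283;  ∂f/∂d_i = (d_o/(d_o+d_i))² = 0.219
δf = √((∂f/∂d_o · δd_o)² + (∂f/∂d_i · δd_i)²) = √(2.42 + 1.90) = 2.08 cm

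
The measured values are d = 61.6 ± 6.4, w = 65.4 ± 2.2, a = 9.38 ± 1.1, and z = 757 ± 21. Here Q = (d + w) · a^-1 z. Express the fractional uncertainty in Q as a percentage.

Let u = d + w = 127. δu = √(δd² + δw²) = √(41.0 + 4.84) = 6.77, so δu/u = 0.0533.
Q is then a monomial in u, a, z:
δQ/Q = √((δu/u)² + (-1·δa/a)² + (1·δz/z)²) = √(0.00284 + 0.0138 + 0.000770) = 0.132

13.2%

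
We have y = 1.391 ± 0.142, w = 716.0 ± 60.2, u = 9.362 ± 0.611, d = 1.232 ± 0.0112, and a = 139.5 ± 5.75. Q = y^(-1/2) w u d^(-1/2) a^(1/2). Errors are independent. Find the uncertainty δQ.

7250

Each factor contributes (exponent × relative error)² to (δQ/Q)²:
  (−½·δy/y)² = (-0.5×0.102)² = 0.00261;  (1·δw/w)² = (1×0.0841)² = 0.00707;  (1·δu/u)² = (1×0.0653)² = 0.00426;  (−½·δd/d)² = (-0.5×0.00909)² = 2.07e-05;  (½·δa/a)² = (0.5×0.0412)² = 0.000425
δQ/Q = √(0.0144) = 0.120
Q = 60480, so δQ = 0.120 × 60480 = 7250.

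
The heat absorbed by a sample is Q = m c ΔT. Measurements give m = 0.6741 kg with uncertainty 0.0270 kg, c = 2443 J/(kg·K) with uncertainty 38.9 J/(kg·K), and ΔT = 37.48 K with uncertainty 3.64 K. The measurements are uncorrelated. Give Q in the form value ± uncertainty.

61720 ± 6560 J

Each factor contributes (exponent × relative error)² to (δQ/Q)²:
  (1·δm/m)² = (1×0.0401)² = 0.00160;  (1·δc/c)² = (1×0.0159)² = 0.000254;  (1·δΔT/ΔT)² = (1×0.0971)² = 0.00943
δQ/Q = √(0.0113) = 0.106
Q = 61720 J, so δQ = 0.106 × 61720 = 6560 J.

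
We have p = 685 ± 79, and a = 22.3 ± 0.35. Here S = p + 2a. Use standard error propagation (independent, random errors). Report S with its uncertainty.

730 ± 79.0

Sums and differences: (δS)² = Σ (cᵢ δxᵢ)².
  (δp)² = 6240;  (2·δa)² = 0.490
δS = √(6240) = 79.0
S = 730.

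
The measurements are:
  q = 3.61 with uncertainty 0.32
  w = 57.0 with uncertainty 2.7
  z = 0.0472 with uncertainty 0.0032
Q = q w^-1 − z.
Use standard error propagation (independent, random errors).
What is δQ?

Let p = q·w^-1 = 0.0633. δp/p = √((1·δq/q)² + (-1·δw/w)²) = √(0.00786 + 0.00224) = 0.101, so δp = 0.00637.
Q = p − z: δQ = √(δp² + δz²) = √(4.05e-05 + 1.02e-05) = 0.00712

0.00712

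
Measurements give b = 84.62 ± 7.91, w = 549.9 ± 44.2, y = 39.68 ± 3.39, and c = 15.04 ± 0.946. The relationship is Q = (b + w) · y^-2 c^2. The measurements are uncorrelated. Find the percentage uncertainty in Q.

Let u = b + w = 634.5. δu = √(δb² + δw²) = √(62.6 + 1950) = 44.9, so δu/u = 0.0708.
Q is then a monomial in u, y, c:
δQ/Q = √((δu/u)² + (-2·δy/y)² + (2·δc/c)²) = √(0.00501 + 0.0292 + 0.0158) = 0.224

22.4%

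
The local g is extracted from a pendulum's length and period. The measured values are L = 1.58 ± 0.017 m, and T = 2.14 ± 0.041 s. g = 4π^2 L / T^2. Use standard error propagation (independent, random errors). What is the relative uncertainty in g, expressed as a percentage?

For a monomial g ∝ L, T^-2, fractional errors add in quadrature:
  (1·δL/L)² = (1×0.0108)² = 0.000116;  (-2·δT/T)² = (-2×0.0192)² = 0.00147
δg/g = √(0.00158) = 0.0398

3.98%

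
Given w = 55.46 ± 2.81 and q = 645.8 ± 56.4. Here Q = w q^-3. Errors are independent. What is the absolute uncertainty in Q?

Q is a product of powers, so relative uncertainties combine in quadrature:
  (1·δw/w)² = (1×0.0507)² = 0.00257;  (-3·δq/q)² = (-3×0.0873)² = 0.0686
δQ/Q = √(0.0712) = 0.267
Q = 2.059e-07, so δQ = 0.267 × 2.059e-07 = 5.49e-08.

5.49e-08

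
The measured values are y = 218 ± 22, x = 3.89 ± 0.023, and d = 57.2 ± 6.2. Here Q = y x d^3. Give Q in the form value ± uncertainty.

Each factor contributes (exponent × relative error)² to (δQ/Q)²:
  (1·δy/y)² = (1×0.101)² = 0.0102;  (1·δx/x)² = (1×0.00591)² = 3.5e-05;  (3·δd/d)² = (3×0.108)² = 0.106
δQ/Q = √(0.116) = 0.341
Q = 1.59e+08, so δQ = 0.341 × 1.59e+08 = 5.4e+07.

(1.59 ± 0.540) × 10^8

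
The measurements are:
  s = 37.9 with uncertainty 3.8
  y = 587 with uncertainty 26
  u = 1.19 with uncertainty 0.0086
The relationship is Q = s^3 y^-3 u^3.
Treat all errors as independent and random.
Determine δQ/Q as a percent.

33.0%

For a monomial Q ∝ s^3, y^-3, u^3, fractional errors add in quadrature:
  (3·δs/s)² = (3×0.100)² = 0.0905;  (-3·δy/y)² = (-3×0.0443)² = 0.0177;  (3·δu/u)² = (3×0.00723)² = 0.000470
δQ/Q = √(0.109) = 0.330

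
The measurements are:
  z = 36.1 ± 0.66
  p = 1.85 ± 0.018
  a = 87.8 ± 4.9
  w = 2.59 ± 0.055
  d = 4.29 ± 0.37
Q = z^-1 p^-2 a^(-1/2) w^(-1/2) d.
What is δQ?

0.000219

Each factor contributes (exponent × relative error)² to (δQ/Q)²:
  (-1·δz/z)² = (-1×0.0183)² = 0.000334;  (-2·δp/p)² = (-2×0.00973)² = 0.000379;  (−½·δa/a)² = (-0.5×0.0558)² = 0.000779;  (−½·δw/w)² = (-0.5×0.0212)² = 0.000113;  (1·δd/d)² = (1×0.0862)² = 0.00744
δQ/Q = √(0.00904) = 0.0951
Q = 0.00230, so δQ = 0.0951 × 0.00230 = 0.000219.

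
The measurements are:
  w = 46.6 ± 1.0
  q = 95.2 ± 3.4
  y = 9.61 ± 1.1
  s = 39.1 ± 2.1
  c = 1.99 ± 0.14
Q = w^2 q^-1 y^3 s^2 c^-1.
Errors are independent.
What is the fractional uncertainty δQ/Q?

0.371

Each factor contributes (exponent × relative error)² to (δQ/Q)²:
  (2·δw/w)² = (2×0.0215)² = 0.00184;  (-1·δq/q)² = (-1×0.0357)² = 0.00128;  (3·δy/y)² = (3×0.114)² = 0.118;  (2·δs/s)² = (2×0.0537)² = 0.0115;  (-1·δc/c)² = (-1×0.0704)² = 0.00495
δQ/Q = √(0.138) = 0.371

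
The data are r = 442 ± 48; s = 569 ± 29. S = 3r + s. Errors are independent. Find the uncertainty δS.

Sums and differences: (δS)² = Σ (cᵢ δxᵢ)².
  (3·δr)² = 20700;  (δs)² = 841
δS = √(21600) = 147

147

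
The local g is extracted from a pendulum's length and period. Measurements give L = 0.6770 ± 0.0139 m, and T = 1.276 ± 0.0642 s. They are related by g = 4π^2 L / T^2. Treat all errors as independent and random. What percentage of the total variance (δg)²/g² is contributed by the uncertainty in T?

(δg/g)² = (1·δL/L)² + (-2·δT/T)²
  L term: (1×0.0205)² = 0.000422
  T term: (-2×0.0503)² = 0.0101
Total = 0.0105. Share from T = 0.0101/0.0105 = 0.960.

96.0%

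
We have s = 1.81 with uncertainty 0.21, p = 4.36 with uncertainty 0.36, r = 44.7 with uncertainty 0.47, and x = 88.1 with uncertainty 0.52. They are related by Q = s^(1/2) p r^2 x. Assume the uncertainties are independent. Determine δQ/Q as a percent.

10.3%

Products/powers → add relative errors in quadrature, weighted by exponent:
  (½·δs/s)² = (0.5×0.116)² = 0.00337;  (1·δp/p)² = (1×0.0826)² = 0.00682;  (2·δr/r)² = (2×0.0105)² = 0.000442;  (1·δx/x)² = (1×0.00590)² = 3.48e-05
δQ/Q = √(0.0107) = 0.103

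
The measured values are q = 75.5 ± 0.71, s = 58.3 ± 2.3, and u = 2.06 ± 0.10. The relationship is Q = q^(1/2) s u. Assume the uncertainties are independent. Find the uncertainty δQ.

65.5

Q is a product of powers, so relative uncertainties combine in quadrature:
  (½·δq/q)² = (0.5×0.00940)² = 2.21e-05;  (1·δs/s)² = (1×0.0395)² = 0.00156;  (1·δu/u)² = (1×0.0485)² = 0.00236
δQ/Q = √(0.00393) = 0.0627
Q = 1040, so δQ = 0.0627 × 1040 = 65.5.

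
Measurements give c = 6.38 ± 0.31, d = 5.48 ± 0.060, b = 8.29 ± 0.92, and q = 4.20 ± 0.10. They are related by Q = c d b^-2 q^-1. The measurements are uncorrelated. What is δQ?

Since Q is a product/quotient, work with relative uncertainties:
  (1·δc/c)² = (1×0.0486)² = 0.00236;  (1·δd/d)² = (1×0.0109)² = 0.000120;  (-2·δb/b)² = (-2×0.111)² = 0.0493;  (-1·δq/q)² = (-1×0.0238)² = 0.000567
δQ/Q = √(0.0523) = 0.229
Q = 0.121, so δQ = 0.229 × 0.121 = 0.0277.

0.0277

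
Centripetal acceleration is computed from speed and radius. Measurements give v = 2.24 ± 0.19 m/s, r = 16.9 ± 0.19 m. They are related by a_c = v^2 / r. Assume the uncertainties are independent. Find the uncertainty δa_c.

0.0505 m/s^2

For a monomial a_c ∝ v^2, r^-1, fractional errors add in quadrature:
  (2·δv/v)² = (2×0.0848)² = 0.0288;  (-1·δr/r)² = (-1×0.0112)² = 0.000126
δa_c/a_c = √(0.0289) = 0.170
a_c = 0.297 m/s^2, so δa_c = 0.170 × 0.297 = 0.0505 m/s^2.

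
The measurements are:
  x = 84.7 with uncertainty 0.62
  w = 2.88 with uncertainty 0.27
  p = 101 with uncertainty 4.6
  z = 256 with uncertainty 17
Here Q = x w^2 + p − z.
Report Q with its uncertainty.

Let h = x·w^2 = 703. δh/h = √((1·δx/x)² + (2·δw/w)²) = √(5.36e-05 + 0.0352) = 0.188, so δh = 132.
Q = h + p − z: δQ = √(δh² + δp² + δz²) = √(17400 + 21.2 + 289) = 133
Q = 548.

548 ± 133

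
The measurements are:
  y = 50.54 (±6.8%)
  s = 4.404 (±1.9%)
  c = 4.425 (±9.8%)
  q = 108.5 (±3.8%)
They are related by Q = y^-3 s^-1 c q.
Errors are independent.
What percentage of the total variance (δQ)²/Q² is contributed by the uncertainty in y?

78.5%

(δQ/Q)² = (-3·δy/y)² + (-1·δs/s)² + (1·δc/c)² + (1·δq/q)²
  y term: (-3×0.0680)² = 0.0416
  s term: (-1×0.0190)² = 0.000361
  c term: (1×0.0980)² = 0.00960
  q term: (1×0.0380)² = 0.00144
Total = 0.0530. Share from y = 0.0416/0.0530 = 0.785.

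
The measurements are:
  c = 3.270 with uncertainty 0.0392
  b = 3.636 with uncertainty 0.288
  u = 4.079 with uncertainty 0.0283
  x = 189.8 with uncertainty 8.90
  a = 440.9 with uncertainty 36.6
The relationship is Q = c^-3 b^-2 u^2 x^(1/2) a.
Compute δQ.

40.3

Each factor contributes (exponent × relative error)² to (δQ/Q)²:
  (-3·δc/c)² = (-3×0.0120)² = 0.00129;  (-2·δb/b)² = (-2×0.0792)² = 0.0251;  (2·δu/u)² = (2×0.00694)² = 0.000193;  (½·δx/x)² = (0.5×0.0469)² = 0.000550;  (1·δa/a)² = (1×0.0830)² = 0.00689
δQ/Q = √(0.0340) = 0.184
Q = 218.6, so δQ = 0.184 × 218.6 = 40.3.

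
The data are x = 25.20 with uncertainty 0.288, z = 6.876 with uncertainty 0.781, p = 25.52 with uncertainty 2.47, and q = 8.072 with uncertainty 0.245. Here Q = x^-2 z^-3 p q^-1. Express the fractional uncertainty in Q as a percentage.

Each factor contributes (exponent × relative error)² to (δQ/Q)²:
  (-2·δx/x)² = (-2×0.0114)² = 0.000522;  (-3·δz/z)² = (-3×0.114)² = 0.116;  (1·δp/p)² = (1×0.0968)² = 0.00937;  (-1·δq/q)² = (-1×0.0304)² = 0.000921
δQ/Q = √(0.127) = 0.356

35.6%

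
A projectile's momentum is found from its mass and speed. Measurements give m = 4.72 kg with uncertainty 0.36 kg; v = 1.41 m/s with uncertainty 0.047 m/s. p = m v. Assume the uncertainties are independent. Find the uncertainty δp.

Products/powers → add relative errors in quadrature, weighted by exponent:
  (1·δm/m)² = (1×0.0763)² = 0.00582;  (1·δv/v)² = (1×0.0333)² = 0.00111
δp/p = √(0.00693) = 0.0832
p = 6.66 kg·m/s, so δp = 0.0832 × 6.66 = 0.554 kg·m/s.

0.554 kg·m/s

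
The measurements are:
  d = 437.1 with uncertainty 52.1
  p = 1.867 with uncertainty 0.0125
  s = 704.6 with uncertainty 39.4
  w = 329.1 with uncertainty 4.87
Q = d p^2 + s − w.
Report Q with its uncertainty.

1899 ± 187

Let h = d·p^2 = 1524. δh/h = √((1·δd/d)² + (2·δp/p)²) = √(0.0142 + 0.000179) = 0.120, so δh = 183.
Q = h + s − w: δQ = √(δh² + δs² + δw²) = √(33400 + 1550 + 23.7) = 187
Q = 1899.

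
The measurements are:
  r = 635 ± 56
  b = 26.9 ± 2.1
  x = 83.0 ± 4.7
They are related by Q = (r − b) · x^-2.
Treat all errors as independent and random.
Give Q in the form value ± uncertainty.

Let u = r − b = 608. δu = √(δr² + δb²) = √(3140 + 4.41) = 56.0, so δu/u = 0.0922.
Q is then a monomial in u, x:
δQ/Q = √((δu/u)² + (-2·δx/x)²) = √(0.00849 + 0.0128) = 0.146
Q = 0.0883, so δQ = 0.146 × 0.0883 = 0.0129.

0.0883 ± 0.0129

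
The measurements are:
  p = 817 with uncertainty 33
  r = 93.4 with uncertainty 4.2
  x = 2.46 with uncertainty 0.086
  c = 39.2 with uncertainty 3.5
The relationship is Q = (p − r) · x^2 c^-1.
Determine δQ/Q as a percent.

Let u = p − r = 724. δu = √(δp² + δr²) = √(1090 + 17.6) = 33.3, so δu/u = 0.0460.
Q is then a monomial in u, x, c:
δQ/Q = √((δu/u)² + (2·δx/x)² + (-1·δc/c)²) = √(0.00211 + 0.00489 + 0.00797) = 0.122

12.2%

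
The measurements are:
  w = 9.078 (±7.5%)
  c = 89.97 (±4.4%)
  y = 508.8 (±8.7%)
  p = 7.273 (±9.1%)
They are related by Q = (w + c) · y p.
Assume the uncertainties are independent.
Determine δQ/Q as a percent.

13.2%

Let u = w + c = 99.05. δu = √(δw² + δc²) = √(0.464 + 15.7) = 4.02, so δu/u = 0.0406.
Q is then a monomial in u, y, p:
δQ/Q = √((δu/u)² + (1·δy/y)² + (1·δp/p)²) = √(0.00164 + 0.00757 + 0.00828) = 0.132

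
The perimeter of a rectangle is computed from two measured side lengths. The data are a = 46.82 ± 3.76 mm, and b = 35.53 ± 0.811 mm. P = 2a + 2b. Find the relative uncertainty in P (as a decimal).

P is a linear combination, so absolute uncertainties add in quadrature:
  (2·δa)² = 56.6;  (2·δb)² = 2.63
δP = √(59.2) = 7.69 mm
P = 164.7 mm, so δP/P = 7.69/164.7 = 0.0467.

0.0467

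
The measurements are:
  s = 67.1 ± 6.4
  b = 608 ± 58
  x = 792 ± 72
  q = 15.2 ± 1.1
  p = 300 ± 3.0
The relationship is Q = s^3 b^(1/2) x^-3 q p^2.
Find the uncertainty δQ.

Each factor contributes (exponent × relative error)² to (δQ/Q)²:
  (3·δs/s)² = (3×0.0954)² = 0.0819;  (½·δb/b)² = (0.5×0.0954)² = 0.00228;  (-3·δx/x)² = (-3×0.0909)² = 0.0744;  (1·δq/q)² = (1×0.0724)² = 0.00524;  (2·δp/p)² = (2×0.0100)² = 0.000400
δQ/Q = √(0.164) = 0.405
Q = 20500, so δQ = 0.405 × 20500 = 8310.

8310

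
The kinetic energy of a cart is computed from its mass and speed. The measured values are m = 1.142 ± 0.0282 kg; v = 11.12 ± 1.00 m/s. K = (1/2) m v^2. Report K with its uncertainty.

K is a product of powers, so relative uncertainties combine in quadrature:
  (1·δm/m)² = (1×0.0247)² = 0.000610;  (2·δv/v)² = (2×0.0899)² = 0.0323
δK/K = √(0.0330) = 0.182
K = 70.61 J, so δK = 0.182 × 70.61 = 12.8 J.

70.61 ± 12.8 J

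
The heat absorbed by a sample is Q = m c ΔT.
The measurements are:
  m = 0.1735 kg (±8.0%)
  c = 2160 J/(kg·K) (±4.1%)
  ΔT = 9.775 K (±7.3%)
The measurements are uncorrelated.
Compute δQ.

Relative error in a monomial: (δQ/Q)² = Σ (nᵢ · δxᵢ/xᵢ)².
  (1·δm/m)² = (1×0.0800)² = 0.00640;  (1·δc/c)² = (1×0.0410)² = 0.00168;  (1·δΔT/ΔT)² = (1×0.0730)² = 0.00533
δQ/Q = √(0.0134) = 0.116
Q = 3663 J, so δQ = 0.116 × 3663 = 424 J.

424 J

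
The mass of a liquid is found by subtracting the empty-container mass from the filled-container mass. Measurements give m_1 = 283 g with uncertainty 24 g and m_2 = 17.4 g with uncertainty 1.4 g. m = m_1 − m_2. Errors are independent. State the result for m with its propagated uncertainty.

For a sum/difference, combine absolute errors in quadrature:
  (δm_1)² = 576;  (δm_2)² = 1.96
δm = √(578) = 24.0 g
m = 266 g.

266 ± 24.0 g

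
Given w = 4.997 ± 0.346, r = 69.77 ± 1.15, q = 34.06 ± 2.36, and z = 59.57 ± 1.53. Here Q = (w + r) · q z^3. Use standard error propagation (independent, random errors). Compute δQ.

Let u = w + r = 74.77. δu = √(δw² + δr²) = √(0.120 + 1.32) = 1.20, so δu/u = 0.0161.
Q is then a monomial in u, q, z:
δQ/Q = √((δu/u)² + (1·δq/q)² + (3·δz/z)²) = √(0.000258 + 0.00480 + 0.00594) = 0.105
Q = 5.383e+08, so δQ = 0.105 × 5.383e+08 = 5.64e+07.

5.64e+07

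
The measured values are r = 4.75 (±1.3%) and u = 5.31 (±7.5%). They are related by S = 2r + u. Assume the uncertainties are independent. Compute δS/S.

0.0282

For a sum/difference, combine absolute errors in quadrature:
  (2·δr)² = 0.0153;  (δu)² = 0.159
δS = √(0.174) = 0.417
S = 14.8, so δS/S = 0.417/14.8 = 0.0282.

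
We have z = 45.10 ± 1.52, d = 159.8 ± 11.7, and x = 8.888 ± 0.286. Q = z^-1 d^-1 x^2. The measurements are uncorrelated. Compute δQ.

Relative error in a monomial: (δQ/Q)² = Σ (nᵢ · δxᵢ/xᵢ)².
  (-1·δz/z)² = (-1×0.0337)² = 0.00114;  (-1·δd/d)² = (-1×0.0732)² = 0.00536;  (2·δx/x)² = (2×0.0322)² = 0.00414
δQ/Q = √(0.0106) = 0.103
Q = 0.01096, so δQ = 0.103 × 0.01096 = 0.00113.

0.00113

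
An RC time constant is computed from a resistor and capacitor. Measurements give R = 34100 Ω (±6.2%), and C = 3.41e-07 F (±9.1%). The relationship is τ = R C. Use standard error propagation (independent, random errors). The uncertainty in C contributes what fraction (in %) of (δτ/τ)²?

(δτ/τ)² = (1·δR/R)² + (1·δC/C)²
  R term: (1×0.0620)² = 0.00384
  C term: (1×0.0910)² = 0.00828
Total = 0.0121. Share from C = 0.00828/0.0121 = 0.683.

68.3%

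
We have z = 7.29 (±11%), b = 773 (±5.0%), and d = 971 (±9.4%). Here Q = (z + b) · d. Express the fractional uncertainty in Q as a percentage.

10.6%

Let u = z + b = 780. δu = √(δz² + δb²) = √(0.643 + 1490) = 38.7, so δu/u = 0.0495.
Q is then a monomial in u, d:
δQ/Q = √((δu/u)² + (1·δd/d)²) = √(0.00245 + 0.00884) = 0.106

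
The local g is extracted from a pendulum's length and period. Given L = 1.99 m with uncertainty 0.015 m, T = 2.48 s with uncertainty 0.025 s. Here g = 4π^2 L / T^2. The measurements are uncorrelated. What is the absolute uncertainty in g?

0.275 m/s^2

Since g is a product/quotient, work with relative uncertainties:
  (1·δL/L)² = (1×0.00754)² = 5.68e-05;  (-2·δT/T)² = (-2×0.0101)² = 0.000406
δg/g = √(0.000463) = 0.0215
g = 12.8 m/s^2, so δg = 0.0215 × 12.8 = 0.275 m/s^2.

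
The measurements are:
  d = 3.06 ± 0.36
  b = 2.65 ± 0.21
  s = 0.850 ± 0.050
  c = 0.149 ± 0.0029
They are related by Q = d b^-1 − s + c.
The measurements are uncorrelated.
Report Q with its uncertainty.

Let p = d·b^-1 = 1.15. δp/p = √((1·δd/d)² + (-1·δb/b)²) = √(0.0138 + 0.00628) = 0.142, so δp = 0.164.
Q = p − s + c: δQ = √(δp² + δs² + δc²) = √(0.0268 + 0.00250 + 8.41e-06) = 0.171
Q = 0.454.

0.454 ± 0.171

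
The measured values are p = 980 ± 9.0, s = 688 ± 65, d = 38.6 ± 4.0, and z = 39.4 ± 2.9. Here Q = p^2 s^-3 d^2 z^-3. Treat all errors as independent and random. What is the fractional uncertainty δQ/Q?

Since Q is a product/quotient, work with relative uncertainties:
  (2·δp/p)² = (2×0.00918)² = 0.000337;  (-3·δs/s)² = (-3×0.0945)² = 0.0803;  (2·δd/d)² = (2×0.104)² = 0.0430;  (-3·δz/z)² = (-3×0.0736)² = 0.0488
δQ/Q = √(0.172) = 0.415

0.415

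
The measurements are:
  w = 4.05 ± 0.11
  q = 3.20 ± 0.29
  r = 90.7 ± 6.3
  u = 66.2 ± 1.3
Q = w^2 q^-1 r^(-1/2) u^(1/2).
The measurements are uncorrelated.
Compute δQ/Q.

0.112

Products/powers → add relative errors in quadrature, weighted by exponent:
  (2·δw/w)² = (2×0.0272)² = 0.00295;  (-1·δq/q)² = (-1×0.0906)² = 0.00821;  (−½·δr/r)² = (-0.5×0.0695)² = 0.00121;  (½·δu/u)² = (0.5×0.0196)² = 9.64e-05
δQ/Q = √(0.0125) = 0.112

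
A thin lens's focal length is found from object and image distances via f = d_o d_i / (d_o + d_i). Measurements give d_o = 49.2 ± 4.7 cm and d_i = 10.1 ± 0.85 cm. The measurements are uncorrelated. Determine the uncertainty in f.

0.601 cm

∂f/∂d_o = (d_i/(d_o+d_i))² = 0.0290;  ∂f/∂d_i = (d_o/(d_o+d_i))² = 0.688
δf = √((∂f/∂d_o · δd_o)² + (∂f/∂d_i · δd_i)²) = √(0.0186 + 0.342) = 0.601 cm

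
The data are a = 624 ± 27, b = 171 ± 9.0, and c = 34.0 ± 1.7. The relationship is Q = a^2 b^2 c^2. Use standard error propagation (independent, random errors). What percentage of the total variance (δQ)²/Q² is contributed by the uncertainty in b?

38.8%

(δQ/Q)² = (2·δa/a)² + (2·δb/b)² + (2·δc/c)²
  a term: (2×0.0433)² = 0.00749
  b term: (2×0.0526)² = 0.0111
  c term: (2×0.0500)² = 0.0100
Total = 0.0286. Share from b = 0.0111/0.0286 = 0.388.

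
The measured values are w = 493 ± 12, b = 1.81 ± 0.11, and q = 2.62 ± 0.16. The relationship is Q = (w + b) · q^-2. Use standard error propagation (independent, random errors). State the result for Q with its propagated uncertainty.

72.1 ± 8.98

Let u = w + b = 495. δu = √(δw² + δb²) = √(144 + 0.0121) = 12.0, so δu/u = 0.0243.
Q is then a monomial in u, q:
δQ/Q = √((δu/u)² + (-2·δq/q)²) = √(0.000588 + 0.0149) = 0.125
Q = 72.1, so δQ = 0.125 × 72.1 = 8.98.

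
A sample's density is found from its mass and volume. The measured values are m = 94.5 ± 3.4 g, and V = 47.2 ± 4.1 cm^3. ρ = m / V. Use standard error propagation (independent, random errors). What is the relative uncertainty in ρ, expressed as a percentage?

ρ is a product of powers, so relative uncertainties combine in quadrature:
  (1·δm/m)² = (1×0.0360)² = 0.00129;  (-1·δV/V)² = (-1×0.0869)² = 0.00755
δρ/ρ = √(0.00884) = 0.0940

9.40%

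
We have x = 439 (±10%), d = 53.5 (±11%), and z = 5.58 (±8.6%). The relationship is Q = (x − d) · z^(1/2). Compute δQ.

112

Let u = x − d = 386. δu = √(δx² + δd²) = √(1930 + 34.6) = 44.3, so δu/u = 0.115.
Q is then a monomial in u, z:
δQ/Q = √((δu/u)² + (½·δz/z)²) = √(0.0132 + 0.00185) = 0.123
Q = 911, so δQ = 0.123 × 911 = 112.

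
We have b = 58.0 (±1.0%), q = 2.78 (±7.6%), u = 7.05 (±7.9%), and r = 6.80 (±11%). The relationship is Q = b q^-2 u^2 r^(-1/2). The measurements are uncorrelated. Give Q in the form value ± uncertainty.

Relative error in a monomial: (δQ/Q)² = Σ (nᵢ · δxᵢ/xᵢ)².
  (1·δb/b)² = (1×0.0100)² = 0.000100;  (-2·δq/q)² = (-2×0.0760)² = 0.0231;  (2·δu/u)² = (2×0.0790)² = 0.0250;  (−½·δr/r)² = (-0.5×0.110)² = 0.00302
δQ/Q = √(0.0512) = 0.226
Q = 143, so δQ = 0.226 × 143 = 32.4.

143 ± 32.4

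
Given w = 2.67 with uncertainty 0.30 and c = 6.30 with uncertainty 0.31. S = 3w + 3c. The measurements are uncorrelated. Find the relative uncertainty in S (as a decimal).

0.0481

For a sum/difference, combine absolute errors in quadrature:
  (3·δw)² = 0.810;  (3·δc)² = 0.865
δS = √(1.67) = 1.29
S = 26.9, so δS/S = 1.29/26.9 = 0.0481.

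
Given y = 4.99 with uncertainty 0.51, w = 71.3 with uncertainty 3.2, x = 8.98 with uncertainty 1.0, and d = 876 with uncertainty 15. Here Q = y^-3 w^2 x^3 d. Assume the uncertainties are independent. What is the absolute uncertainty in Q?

1.2e+07

Products/powers → add relative errors in quadrature, weighted by exponent:
  (-3·δy/y)² = (-3×0.102)² = 0.0940;  (2·δw/w)² = (2×0.0449)² = 0.00806;  (3·δx/x)² = (3×0.111)² = 0.112;  (1·δd/d)² = (1×0.0171)² = 0.000293
δQ/Q = √(0.214) = 0.463
Q = 2.6e+07, so δQ = 0.463 × 2.6e+07 = 1.2e+07.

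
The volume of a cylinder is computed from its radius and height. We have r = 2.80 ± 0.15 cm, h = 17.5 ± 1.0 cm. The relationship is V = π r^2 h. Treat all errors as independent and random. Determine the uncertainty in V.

52.3 cm^3

For a monomial V ∝ r^2, h, fractional errors add in quadrature:
  (2·δr/r)² = (2×0.0536)² = 0.0115;  (1·δh/h)² = (1×0.0571)² = 0.00327
δV/V = √(0.0147) = 0.121
V = 431 cm^3, so δV = 0.121 × 431 = 52.3 cm^3.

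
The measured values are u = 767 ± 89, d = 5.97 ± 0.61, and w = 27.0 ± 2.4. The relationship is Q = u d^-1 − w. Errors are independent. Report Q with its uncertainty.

Let p = u·d^-1 = 128. δp/p = √((1·δu/u)² + (-1·δd/d)²) = √(0.0135 + 0.0104) = 0.155, so δp = 19.9.
Q = p − w: δQ = √(δp² + δw²) = √(395 + 5.76) = 20.0
Q = 101.

101 ± 20.0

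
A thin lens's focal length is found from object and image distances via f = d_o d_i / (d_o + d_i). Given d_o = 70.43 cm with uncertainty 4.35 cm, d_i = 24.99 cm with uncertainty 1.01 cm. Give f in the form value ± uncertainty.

18.45 ± 0.626 cm

∂f/∂d_o = (d_i/(d_o+d_i))² = 0.0686;  ∂f/∂d_i = (d_o/(d_o+d_i))² = 0.545
δf = √((∂f/∂d_o · δd_o)² + (∂f/∂d_i · δd_i)²) = √(0.0890 + 0.303) = 0.626 cm
f = 18.45 cm.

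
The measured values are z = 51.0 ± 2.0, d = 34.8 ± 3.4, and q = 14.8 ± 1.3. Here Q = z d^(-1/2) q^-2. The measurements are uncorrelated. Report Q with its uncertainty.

Q is a product of powers, so relative uncertainties combine in quadrature:
  (1·δz/z)² = (1×0.0392)² = 0.00154;  (−½·δd/d)² = (-0.5×0.0977)² = 0.00239;  (-2·δq/q)² = (-2×0.0878)² = 0.0309
δQ/Q = √(0.0348) = 0.187
Q = 0.0395, so δQ = 0.187 × 0.0395 = 0.00736.

0.0395 ± 0.00736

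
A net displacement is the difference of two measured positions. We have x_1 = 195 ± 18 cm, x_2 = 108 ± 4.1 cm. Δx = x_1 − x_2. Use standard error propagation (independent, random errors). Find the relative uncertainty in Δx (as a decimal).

0.212

For a sum/difference, combine absolute errors in quadrature:
  (δx_1)² = 324;  (δx_2)² = 16.8
δΔx = √(341) = 18.5 cm
Δx = 87.0 cm, so δΔx/Δx = 18.5/87.0 = 0.212.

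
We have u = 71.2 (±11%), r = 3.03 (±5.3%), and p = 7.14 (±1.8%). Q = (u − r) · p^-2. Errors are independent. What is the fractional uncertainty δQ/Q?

Let w = u − r = 68.2. δw = √(δu² + δr²) = √(61.3 + 0.0258) = 7.83, so δw/w = 0.115.
Q is then a monomial in w, p:
δQ/Q = √((δw/w)² + (-2·δp/p)²) = √(0.0132 + 0.00130) = 0.120

0.120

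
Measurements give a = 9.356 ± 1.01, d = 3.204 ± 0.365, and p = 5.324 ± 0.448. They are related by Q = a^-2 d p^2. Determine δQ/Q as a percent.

Each factor contributes (exponent × relative error)² to (δQ/Q)²:
  (-2·δa/a)² = (-2×0.108)² = 0.0466;  (1·δd/d)² = (1×0.114)² = 0.0130;  (2·δp/p)² = (2×0.0841)² = 0.0283
δQ/Q = √(0.0879) = 0.297

29.7%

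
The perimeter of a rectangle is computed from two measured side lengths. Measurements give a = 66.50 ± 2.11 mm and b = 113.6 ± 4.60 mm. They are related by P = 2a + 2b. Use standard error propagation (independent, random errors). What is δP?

Sums and differences: (δP)² = Σ (cᵢ δxᵢ)².
  (2·δa)² = 17.8;  (2·δb)² = 84.6
δP = √(102) = 10.1 mm

10.1 mm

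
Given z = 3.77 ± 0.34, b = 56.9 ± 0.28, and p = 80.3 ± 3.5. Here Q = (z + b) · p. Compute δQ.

215

Let u = z + b = 60.7. δu = √(δz² + δb²) = √(0.116 + 0.0784) = 0.440, so δu/u = 0.00726.
Q is then a monomial in u, p:
δQ/Q = √((δu/u)² + (1·δp/p)²) = √(5.27e-05 + 0.00190) = 0.0442
Q = 4870, so δQ = 0.0442 × 4870 = 215.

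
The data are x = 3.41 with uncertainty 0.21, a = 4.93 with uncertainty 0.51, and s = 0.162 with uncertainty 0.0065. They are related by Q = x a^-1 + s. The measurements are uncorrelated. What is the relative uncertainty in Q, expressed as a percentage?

9.78%

Let p = x·a^-1 = 0.692. δp/p = √((1·δx/x)² + (-1·δa/a)²) = √(0.00379 + 0.0107) = 0.120, so δp = 0.0833.
Q = p + s: δQ = √(δp² + δs²) = √(0.00693 + 4.22e-05) = 0.0835
Q = 0.854, so δQ/Q = 0.0835/0.854 = 0.0978.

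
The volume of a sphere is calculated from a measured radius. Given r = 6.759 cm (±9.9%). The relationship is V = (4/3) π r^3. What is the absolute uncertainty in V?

Products/powers → add relative errors in quadrature, weighted by exponent:
  (3·δr/r)² = (3×0.0990)² = 0.0882
δV/V = √(0.0882) = 0.297
V = 1293 cm^3, so δV = 0.297 × 1293 = 384 cm^3.

384 cm^3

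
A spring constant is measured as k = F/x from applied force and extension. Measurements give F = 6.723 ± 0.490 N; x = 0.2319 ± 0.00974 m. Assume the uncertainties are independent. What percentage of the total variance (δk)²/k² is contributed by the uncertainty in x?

(δk/k)² = (1·δF/F)² + (-1·δx/x)²
  F term: (1×0.0729)² = 0.00531
  x term: (-1×0.0420)² = 0.00176
Total = 0.00708. Share from x = 0.00176/0.00708 = 0.249.

24.9%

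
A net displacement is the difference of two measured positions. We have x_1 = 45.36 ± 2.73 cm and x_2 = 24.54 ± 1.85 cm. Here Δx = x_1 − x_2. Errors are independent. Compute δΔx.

3.30 cm

Each term contributes (cᵢ δxᵢ)² to (δΔx)²:
  (δx_1)² = 7.45;  (δx_2)² = 3.42
δΔx = √(10.9) = 3.30 cm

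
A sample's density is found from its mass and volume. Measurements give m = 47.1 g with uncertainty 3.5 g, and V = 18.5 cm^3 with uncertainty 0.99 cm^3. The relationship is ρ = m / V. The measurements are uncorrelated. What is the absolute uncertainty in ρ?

0.233 g/cm^3

Each factor contributes (exponent × relative error)² to (δρ/ρ)²:
  (1·δm/m)² = (1×0.0743)² = 0.00552;  (-1·δV/V)² = (-1×0.0535)² = 0.00286
δρ/ρ = √(0.00839) = 0.0916
ρ = 2.55 g/cm^3, so δρ = 0.0916 × 2.55 = 0.233 g/cm^3.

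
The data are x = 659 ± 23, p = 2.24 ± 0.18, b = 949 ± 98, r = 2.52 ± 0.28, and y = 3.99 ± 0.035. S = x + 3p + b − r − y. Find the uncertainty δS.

Each term contributes (cᵢ δxᵢ)² to (δS)²:
  (δx)² = 529;  (3·δp)² = 0.292;  (δb)² = 9600;  (δr)² = 0.0784;  (δy)² = 0.00123
δS = √(10100) = 101

101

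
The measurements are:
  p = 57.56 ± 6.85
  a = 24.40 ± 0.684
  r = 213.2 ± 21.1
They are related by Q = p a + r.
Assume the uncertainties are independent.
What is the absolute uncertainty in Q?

Let w = p·a = 1404. δw/w = √((1·δp/p)² + (1·δa/a)²) = √(0.0142 + 0.000786) = 0.122, so δw = 172.
Q = w + r: δQ = √(δw² + δr²) = √(29500 + 445) = 173

173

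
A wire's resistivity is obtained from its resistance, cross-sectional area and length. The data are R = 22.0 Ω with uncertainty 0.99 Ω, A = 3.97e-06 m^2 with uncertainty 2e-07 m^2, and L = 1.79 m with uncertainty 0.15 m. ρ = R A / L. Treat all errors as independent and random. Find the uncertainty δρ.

Since ρ is a product/quotient, work with relative uncertainties:
  (1·δR/R)² = (1×0.0450)² = 0.00202;  (1·δA/A)² = (1×0.0504)² = 0.00254;  (-1·δL/L)² = (-1×0.0838)² = 0.00702
δρ/ρ = √(0.0116) = 0.108
ρ = 4.88e-05 Ω·m, so δρ = 0.108 × 4.88e-05 = 5.25e-06 Ω·m.

5.25e-06 Ω·m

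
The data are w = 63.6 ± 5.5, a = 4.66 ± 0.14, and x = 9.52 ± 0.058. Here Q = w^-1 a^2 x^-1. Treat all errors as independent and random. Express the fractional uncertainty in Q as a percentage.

10.5%

Products/powers → add relative errors in quadrature, weighted by exponent:
  (-1·δw/w)² = (-1×0.0865)² = 0.00748;  (2·δa/a)² = (2×0.0300)² = 0.00361;  (-1·δx/x)² = (-1×0.00609)² = 3.71e-05
δQ/Q = √(0.0111) = 0.105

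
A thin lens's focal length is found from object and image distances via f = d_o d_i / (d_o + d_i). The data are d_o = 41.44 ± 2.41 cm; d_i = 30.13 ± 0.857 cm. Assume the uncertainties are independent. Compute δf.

0.515 cm

∂f/∂d_o = (d_i/(d_o+d_i))² = 0.177;  ∂f/∂d_i = (d_o/(d_o+d_i))² = 0.335
δf = √((∂f/∂d_o · δd_o)² + (∂f/∂d_i · δd_i)²) = √(0.182 + 0.0825) = 0.515 cm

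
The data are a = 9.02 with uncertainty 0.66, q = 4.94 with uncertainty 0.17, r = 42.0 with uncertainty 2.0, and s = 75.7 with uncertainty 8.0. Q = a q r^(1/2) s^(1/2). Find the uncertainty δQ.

Q is a product of powers, so relative uncertainties combine in quadrature:
  (1·δa/a)² = (1×0.0732)² = 0.00535;  (1·δq/q)² = (1×0.0344)² = 0.00118;  (½·δr/r)² = (0.5×0.0476)² = 0.000567;  (½·δs/s)² = (0.5×0.106)² = 0.00279
δQ/Q = √(0.00990) = 0.0995
Q = 2510, so δQ = 0.0995 × 2510 = 250.

250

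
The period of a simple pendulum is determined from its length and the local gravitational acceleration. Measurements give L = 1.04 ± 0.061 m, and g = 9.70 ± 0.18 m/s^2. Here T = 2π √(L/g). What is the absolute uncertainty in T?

Products/powers → add relative errors in quadrature, weighted by exponent:
  (½·δL/L)² = (0.5×0.0587)² = 0.000860;  (−½·δg/g)² = (-0.5×0.0186)² = 8.61e-05
δT/T = √(0.000946) = 0.0308
T = 2.06 s, so δT = 0.0308 × 2.06 = 0.0633 s.

0.0633 s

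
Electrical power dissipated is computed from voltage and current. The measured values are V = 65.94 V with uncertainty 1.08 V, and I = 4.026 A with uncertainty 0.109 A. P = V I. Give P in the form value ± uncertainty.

265.5 ± 8.40 W

For a monomial P ∝ V, I, fractional errors add in quadrature:
  (1·δV/V)² = (1×0.0164)² = 0.000268;  (1·δI/I)² = (1×0.0271)² = 0.000733
δP/P = √(0.00100) = 0.0316
P = 265.5 W, so δP = 0.0316 × 265.5 = 8.40 W.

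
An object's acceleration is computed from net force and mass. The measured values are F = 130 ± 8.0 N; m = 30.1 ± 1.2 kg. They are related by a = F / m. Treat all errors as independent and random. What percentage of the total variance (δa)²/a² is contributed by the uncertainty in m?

(δa/a)² = (1·δF/F)² + (-1·δm/m)²
  F term: (1×0.0615)² = 0.00379
  m term: (-1×0.0399)² = 0.00159
Total = 0.00538. Share from m = 0.00159/0.00538 = 0.296.

29.6%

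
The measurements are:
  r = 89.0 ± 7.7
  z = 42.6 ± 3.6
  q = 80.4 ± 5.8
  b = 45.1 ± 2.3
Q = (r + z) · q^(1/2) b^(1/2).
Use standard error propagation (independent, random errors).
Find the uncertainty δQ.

620

Let u = r + z = 132. δu = √(δr² + δz²) = √(59.3 + 13.0) = 8.50, so δu/u = 0.0646.
Q is then a monomial in u, q, b:
δQ/Q = √((δu/u)² + (½·δq/q)² + (½·δb/b)²) = √(0.00417 + 0.00130 + 0.000650) = 0.0782
Q = 7920, so δQ = 0.0782 × 7920 = 620.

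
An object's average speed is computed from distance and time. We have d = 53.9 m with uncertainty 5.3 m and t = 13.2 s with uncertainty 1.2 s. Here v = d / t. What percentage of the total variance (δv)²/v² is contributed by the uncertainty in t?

46.1%

(δv/v)² = (1·δd/d)² + (-1·δt/t)²
  d term: (1×0.0983)² = 0.00967
  t term: (-1×0.0909)² = 0.00826
Total = 0.0179. Share from t = 0.00826/0.0179 = 0.461.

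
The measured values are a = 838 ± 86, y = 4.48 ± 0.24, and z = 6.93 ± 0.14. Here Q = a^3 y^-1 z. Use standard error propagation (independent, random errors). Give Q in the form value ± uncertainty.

Since Q is a product/quotient, work with relative uncertainties:
  (3·δa/a)² = (3×0.103)² = 0.0948;  (-1·δy/y)² = (-1×0.0536)² = 0.00287;  (1·δz/z)² = (1×0.0202)² = 0.000408
δQ/Q = √(0.0981) = 0.313
Q = 9.1e+08, so δQ = 0.313 × 9.1e+08 = 2.85e+08.

(9.10 ± 2.85) × 10^8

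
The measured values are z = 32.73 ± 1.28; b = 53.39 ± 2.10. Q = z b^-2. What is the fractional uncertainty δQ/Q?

0.0879

Since Q is a product/quotient, work with relative uncertainties:
  (1·δz/z)² = (1×0.0391)² = 0.00153;  (-2·δb/b)² = (-2×0.0393)² = 0.00619
δQ/Q = √(0.00772) = 0.0879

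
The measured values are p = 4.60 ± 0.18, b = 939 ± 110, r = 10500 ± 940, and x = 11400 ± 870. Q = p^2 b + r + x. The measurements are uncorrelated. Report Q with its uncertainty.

Let w = p^2·b = 19900. δw/w = √((2·δp/p)² + (1·δb/b)²) = √(0.00612 + 0.0137) = 0.141, so δw = 2800.
Q = w + r + x: δQ = √(δw² + δr² + δx²) = √(7.84e+06 + 8.84e+05 + 7.57e+05) = 3080
Q = 41800.

41800 ± 3080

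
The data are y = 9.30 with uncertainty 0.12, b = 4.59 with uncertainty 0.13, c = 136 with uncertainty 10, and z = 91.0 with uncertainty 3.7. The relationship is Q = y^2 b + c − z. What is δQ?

Let p = y^2·b = 397. δp/p = √((2·δy/y)² + (1·δb/b)²) = √(0.000666 + 0.000802) = 0.0383, so δp = 15.2.
Q = p + c − z: δQ = √(δp² + δc² + δz²) = √(231 + 100 + 13.7) = 18.6

18.6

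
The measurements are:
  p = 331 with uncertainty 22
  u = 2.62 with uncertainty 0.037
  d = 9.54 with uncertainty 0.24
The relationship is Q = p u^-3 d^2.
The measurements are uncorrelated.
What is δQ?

157

Since Q is a product/quotient, work with relative uncertainties:
  (1·δp/p)² = (1×0.0665)² = 0.00442;  (-3·δu/u)² = (-3×0.0141)² = 0.00179;  (2·δd/d)² = (2×0.0252)² = 0.00253
δQ/Q = √(0.00874) = 0.0935
Q = 1680, so δQ = 0.0935 × 1680 = 157.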